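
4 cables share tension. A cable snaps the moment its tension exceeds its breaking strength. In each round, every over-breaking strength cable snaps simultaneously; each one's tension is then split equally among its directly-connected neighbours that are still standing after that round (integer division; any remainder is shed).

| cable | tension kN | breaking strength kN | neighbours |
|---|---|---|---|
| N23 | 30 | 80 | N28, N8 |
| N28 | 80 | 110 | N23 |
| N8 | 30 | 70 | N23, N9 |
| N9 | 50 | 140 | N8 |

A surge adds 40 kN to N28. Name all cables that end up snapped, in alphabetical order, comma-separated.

Round 1 — N28 at 120 > 110. N28 snaps.
  N28 sheds 120 kN to N23: 120 each.
    N23: 30+120 = 150 > 80
Round 2 — N23 snaps.
  N23 sheds 150 kN to N8: 150 each.
    N8: 30+150 = 180 > 70
Round 3 — N8 snaps.
  N8 sheds 180 kN to N9: 180 each.
    N9: 50+180 = 230 > 140
Round 4 — N9 snaps.
  N9 sheds 230 kN: no online neighbours, lost.
No further breaks.

N23, N28, N8, N9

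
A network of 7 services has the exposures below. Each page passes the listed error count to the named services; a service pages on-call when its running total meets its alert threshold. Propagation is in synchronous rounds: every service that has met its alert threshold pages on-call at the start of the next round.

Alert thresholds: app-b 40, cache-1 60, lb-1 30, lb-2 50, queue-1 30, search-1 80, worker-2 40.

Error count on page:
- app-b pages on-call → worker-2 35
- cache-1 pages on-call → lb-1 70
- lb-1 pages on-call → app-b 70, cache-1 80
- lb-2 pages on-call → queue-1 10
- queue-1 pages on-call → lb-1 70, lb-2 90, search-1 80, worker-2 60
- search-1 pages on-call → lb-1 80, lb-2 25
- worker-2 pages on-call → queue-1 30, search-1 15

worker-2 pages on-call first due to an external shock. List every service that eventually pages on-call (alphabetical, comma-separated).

Round 1 — worker-2 pages on-call (initial).
  queue-1: +30 → 30 ≥ 30
  search-1: +15 → 15 < 80
Round 2 — queue-1 pages on-call.
  lb-1: +70 → 70 ≥ 30
  lb-2: +90 → 90 ≥ 50
  search-1: +80 → 95 ≥ 80
Round 3 — lb-1, lb-2, search-1 page on-call.
  app-b: +70 → 70 ≥ 40
  cache-1: +80 → 80 ≥ 60
Round 4 — app-b, cache-1 page on-call.
No further pages.

app-b, cache-1, lb-1, lb-2, queue-1, search-1, worker-2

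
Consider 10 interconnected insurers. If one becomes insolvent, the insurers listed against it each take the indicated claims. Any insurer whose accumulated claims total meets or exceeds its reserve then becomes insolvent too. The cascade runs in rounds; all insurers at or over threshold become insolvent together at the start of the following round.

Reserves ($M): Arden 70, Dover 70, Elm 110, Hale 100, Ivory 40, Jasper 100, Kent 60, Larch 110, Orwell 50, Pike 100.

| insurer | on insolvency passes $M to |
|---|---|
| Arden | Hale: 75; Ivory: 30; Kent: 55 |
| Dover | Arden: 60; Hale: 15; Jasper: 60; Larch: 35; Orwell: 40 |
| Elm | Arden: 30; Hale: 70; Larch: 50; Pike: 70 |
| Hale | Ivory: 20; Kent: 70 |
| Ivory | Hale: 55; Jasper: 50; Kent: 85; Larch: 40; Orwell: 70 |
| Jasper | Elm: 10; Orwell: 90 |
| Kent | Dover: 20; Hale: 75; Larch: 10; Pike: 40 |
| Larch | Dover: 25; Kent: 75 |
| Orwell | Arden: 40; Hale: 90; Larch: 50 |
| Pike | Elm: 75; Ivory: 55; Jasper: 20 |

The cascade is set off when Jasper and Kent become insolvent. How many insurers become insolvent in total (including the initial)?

Round 1 — Jasper, Kent become insolvent (initial).
  Dover: +20 → 20 < 70
  Elm: +10 → 10 < 110
  Hale: +75 → 75 < 100
  Larch: +10 → 10 < 110
  Orwell: +90 → 90 ≥ 50
  Pike: +40 → 40 < 100
Round 2 — Orwell becomes insolvent.
  Arden: +40 → 40 < 70
  Hale: +90 → 165 ≥ 100
  Larch: +50 → 60 < 110
Round 3 — Hale becomes insolvent.
  Ivory: +20 → 20 < 40
No further insolvencies.

4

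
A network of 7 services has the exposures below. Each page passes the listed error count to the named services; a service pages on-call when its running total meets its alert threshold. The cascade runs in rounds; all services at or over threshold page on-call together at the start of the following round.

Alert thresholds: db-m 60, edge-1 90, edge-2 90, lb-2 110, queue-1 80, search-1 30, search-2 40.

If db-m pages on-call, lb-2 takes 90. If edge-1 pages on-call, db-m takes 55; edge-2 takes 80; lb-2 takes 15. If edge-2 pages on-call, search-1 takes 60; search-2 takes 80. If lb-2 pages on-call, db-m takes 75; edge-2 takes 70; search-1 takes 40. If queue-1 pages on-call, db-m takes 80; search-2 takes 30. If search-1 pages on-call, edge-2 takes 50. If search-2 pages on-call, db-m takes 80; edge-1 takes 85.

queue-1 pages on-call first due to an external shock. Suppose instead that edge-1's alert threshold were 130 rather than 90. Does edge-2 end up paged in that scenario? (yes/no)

no

With edge-1's alert threshold at 130:
Round 1 — queue-1 pages on-call (initial).
  db-m: +80 → 80 ≥ 60
  search-2: +30 → 30 < 40
Round 2 — db-m pages on-call.
  lb-2: +90 → 90 < 110
No further pages.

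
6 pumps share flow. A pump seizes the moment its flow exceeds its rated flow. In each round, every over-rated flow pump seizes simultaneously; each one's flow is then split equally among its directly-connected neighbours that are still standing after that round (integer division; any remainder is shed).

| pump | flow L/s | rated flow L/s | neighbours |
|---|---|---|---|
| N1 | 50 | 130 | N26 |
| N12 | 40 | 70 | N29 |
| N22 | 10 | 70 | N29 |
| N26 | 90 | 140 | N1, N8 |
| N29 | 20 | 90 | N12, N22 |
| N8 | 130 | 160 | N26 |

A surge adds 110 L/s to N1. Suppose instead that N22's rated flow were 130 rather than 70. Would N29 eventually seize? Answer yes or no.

no

With N22's rated flow at 130:
Round 1 — N1 at 160 > 130. N1 seizes.
  N1 sheds 160 L/s to N26: 160 each.
    N26: 90+160 = 250 > 140
Round 2 — N26 seizes.
  N26 sheds 250 L/s to N8: 250 each.
    N8: 130+250 = 380 > 160
Round 3 — N8 seizes.
  N8 sheds 380 L/s: no online neighbours, lost.
No further seizures.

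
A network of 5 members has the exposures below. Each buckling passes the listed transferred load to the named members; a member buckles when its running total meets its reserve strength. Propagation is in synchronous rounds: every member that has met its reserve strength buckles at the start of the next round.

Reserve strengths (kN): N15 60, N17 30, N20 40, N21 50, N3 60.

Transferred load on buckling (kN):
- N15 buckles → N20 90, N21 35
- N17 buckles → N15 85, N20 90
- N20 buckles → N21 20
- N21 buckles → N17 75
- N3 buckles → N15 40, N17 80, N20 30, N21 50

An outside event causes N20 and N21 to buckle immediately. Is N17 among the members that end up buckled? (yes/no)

Round 1 — N20, N21 buckle (initial).
  N17: +75 → 75 ≥ 30
Round 2 — N17 buckles.
  N15: +85 → 85 ≥ 60
Round 3 — N15 buckles.
No further bucklings.

yes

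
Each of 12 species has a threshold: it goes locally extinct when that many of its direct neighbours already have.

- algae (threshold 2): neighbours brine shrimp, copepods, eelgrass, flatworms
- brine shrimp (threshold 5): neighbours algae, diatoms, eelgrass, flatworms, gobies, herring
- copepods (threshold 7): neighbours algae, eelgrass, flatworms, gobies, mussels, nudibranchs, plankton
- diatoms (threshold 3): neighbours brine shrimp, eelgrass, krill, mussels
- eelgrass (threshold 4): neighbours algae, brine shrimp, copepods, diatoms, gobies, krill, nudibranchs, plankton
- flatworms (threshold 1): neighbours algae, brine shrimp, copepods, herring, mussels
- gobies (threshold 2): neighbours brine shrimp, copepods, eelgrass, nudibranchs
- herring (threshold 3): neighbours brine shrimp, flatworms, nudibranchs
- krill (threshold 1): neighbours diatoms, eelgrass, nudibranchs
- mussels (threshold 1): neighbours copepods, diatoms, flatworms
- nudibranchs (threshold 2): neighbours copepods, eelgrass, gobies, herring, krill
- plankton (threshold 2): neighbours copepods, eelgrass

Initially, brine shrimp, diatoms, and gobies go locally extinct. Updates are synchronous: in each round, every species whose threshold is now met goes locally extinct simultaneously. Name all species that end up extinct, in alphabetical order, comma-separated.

Round 1 — brine shrimp, diatoms, gobies go locally extinct (initial).
Round 2 — checking thresholds:
  algae: 1 of 4 neighbours < 2, holds.
  copepods: 1 of 7 neighbours < 7, holds.
  eelgrass: 3 of 8 neighbours < 4, holds.
  flatworms: 1 of 5 neighbours ≥ 1, goes locally extinct.
  herring: 1 of 3 neighbours < 3, holds.
  krill: 1 of 3 neighbours ≥ 1, goes locally extinct.
  mussels: 1 of 3 neighbours ≥ 1, goes locally extinct.
  nudibranchs: 1 of 5 neighbours < 2, holds.
Round 3 — checking thresholds:
  algae: 2 of 4 neighbours ≥ 2, goes locally extinct.
  copepods: 3 of 7 neighbours < 7, holds.
  eelgrass: 4 of 8 neighbours ≥ 4, goes locally extinct.
  herring: 2 of 3 neighbours < 3, holds.
  nudibranchs: 2 of 5 neighbours ≥ 2, goes locally extinct.
Round 4 — checking thresholds:
  copepods: 6 of 7 neighbours < 7, holds.
  herring: 3 of 3 neighbours ≥ 3, goes locally extinct.
  plankton: 1 of 2 neighbours < 2, holds.
Round 5 — no new extinctions; cascade stops.

algae, brine shrimp, diatoms, eelgrass, flatworms, gobies, herring, krill, mussels, nudibranchs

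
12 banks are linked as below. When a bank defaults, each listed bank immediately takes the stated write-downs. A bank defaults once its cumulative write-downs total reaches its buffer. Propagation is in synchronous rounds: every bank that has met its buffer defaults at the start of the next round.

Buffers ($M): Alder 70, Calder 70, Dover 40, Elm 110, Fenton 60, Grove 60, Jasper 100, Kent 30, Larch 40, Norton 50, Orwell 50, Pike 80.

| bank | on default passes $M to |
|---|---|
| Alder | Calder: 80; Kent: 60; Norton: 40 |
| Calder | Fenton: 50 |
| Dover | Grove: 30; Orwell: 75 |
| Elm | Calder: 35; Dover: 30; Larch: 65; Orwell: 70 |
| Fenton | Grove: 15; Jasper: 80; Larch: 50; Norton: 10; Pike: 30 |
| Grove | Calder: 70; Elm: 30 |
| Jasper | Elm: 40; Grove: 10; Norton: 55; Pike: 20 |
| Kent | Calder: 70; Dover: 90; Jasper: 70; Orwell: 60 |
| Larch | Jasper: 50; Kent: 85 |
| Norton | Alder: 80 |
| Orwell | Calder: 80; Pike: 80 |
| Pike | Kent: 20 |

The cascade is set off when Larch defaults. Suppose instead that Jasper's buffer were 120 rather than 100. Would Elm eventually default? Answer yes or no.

no

With Jasper's buffer at 120:
Round 1 — Larch defaults (initial).
  Jasper: +50 → 50 < 120
  Kent: +85 → 85 ≥ 30
Round 2 — Kent defaults.
  Calder: +70 → 70 ≥ 70
  Dover: +90 → 90 ≥ 40
  Jasper: +70 → 120 ≥ 120
  Orwell: +60 → 60 ≥ 50
Round 3 — Calder, Dover, Jasper, Orwell default.
  Elm: +40 → 40 < 110
  Fenton: +50 → 50 < 60
  Grove: +30+10 → 40 < 60
  Norton: +55 → 55 ≥ 50
  Pike: +20+80 → 100 ≥ 80
Round 4 — Norton, Pike default.
  Alder: +80 → 80 ≥ 70
Round 5 — Alder defaults.
No further defaults.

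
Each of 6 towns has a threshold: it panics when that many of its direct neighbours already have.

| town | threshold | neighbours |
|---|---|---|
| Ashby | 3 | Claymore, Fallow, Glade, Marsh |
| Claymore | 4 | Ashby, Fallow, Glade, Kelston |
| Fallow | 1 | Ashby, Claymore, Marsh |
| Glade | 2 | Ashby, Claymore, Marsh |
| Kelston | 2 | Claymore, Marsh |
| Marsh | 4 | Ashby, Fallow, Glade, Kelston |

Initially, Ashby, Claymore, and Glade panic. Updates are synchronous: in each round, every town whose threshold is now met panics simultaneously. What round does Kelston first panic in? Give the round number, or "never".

never

Round 1 — Ashby, Claymore, Glade panic (initial).
Round 2 — checking thresholds:
  Fallow: 2 of 3 neighbours ≥ 1, panics.
  Kelston: 1 of 2 neighbours < 2, not yet.
  Marsh: 2 of 4 neighbours < 4, not yet.
Round 3 — no new panics; cascade stops.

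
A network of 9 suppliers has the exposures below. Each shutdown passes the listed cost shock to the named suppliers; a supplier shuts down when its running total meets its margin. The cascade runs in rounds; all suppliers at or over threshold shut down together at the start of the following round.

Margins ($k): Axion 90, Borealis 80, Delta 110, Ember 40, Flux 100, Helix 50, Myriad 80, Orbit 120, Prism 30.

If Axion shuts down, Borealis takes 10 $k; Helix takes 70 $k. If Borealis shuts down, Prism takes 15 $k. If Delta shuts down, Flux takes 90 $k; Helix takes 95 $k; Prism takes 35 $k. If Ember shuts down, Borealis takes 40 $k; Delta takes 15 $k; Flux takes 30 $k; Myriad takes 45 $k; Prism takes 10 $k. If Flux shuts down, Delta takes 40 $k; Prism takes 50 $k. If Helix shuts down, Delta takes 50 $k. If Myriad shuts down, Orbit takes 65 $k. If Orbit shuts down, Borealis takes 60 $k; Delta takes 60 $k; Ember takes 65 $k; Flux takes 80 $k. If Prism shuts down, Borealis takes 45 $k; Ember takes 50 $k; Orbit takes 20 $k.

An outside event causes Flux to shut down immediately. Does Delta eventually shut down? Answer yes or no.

Round 1 — Flux shuts down (initial).
  Delta: +40 → 40 < 110
  Prism: +50 → 50 ≥ 30
Round 2 — Prism shuts down.
  Borealis: +45 → 45 < 80
  Ember: +50 → 50 ≥ 40
  Orbit: +20 → 20 < 120
Round 3 — Ember shuts down.
  Borealis: +40 → 85 ≥ 80
  Delta: +15 → 55 < 110
  Myriad: +45 → 45 < 80
Round 4 — Borealis shuts down.
No further shutdowns.

no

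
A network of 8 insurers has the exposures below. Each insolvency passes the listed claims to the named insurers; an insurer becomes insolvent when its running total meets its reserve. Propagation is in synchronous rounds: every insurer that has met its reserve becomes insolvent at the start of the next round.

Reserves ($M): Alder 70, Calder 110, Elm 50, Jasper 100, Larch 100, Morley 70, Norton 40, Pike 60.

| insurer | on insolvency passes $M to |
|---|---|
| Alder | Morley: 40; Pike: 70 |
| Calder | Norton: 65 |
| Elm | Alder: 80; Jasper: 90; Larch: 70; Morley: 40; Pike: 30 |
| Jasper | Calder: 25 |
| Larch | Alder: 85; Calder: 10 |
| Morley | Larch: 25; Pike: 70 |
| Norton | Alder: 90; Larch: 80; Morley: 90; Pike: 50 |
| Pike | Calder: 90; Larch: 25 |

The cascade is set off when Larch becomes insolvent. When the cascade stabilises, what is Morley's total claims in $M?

40

Round 1 — Larch becomes insolvent (initial).
  Alder: +85 → 85 ≥ 70
  Calder: +10 → 10 < 110
Round 2 — Alder becomes insolvent.
  Morley: +40 → 40 < 70
  Pike: +70 → 70 ≥ 60
Round 3 — Pike becomes insolvent.
  Calder: +90 → 100 < 110
No further insolvencies.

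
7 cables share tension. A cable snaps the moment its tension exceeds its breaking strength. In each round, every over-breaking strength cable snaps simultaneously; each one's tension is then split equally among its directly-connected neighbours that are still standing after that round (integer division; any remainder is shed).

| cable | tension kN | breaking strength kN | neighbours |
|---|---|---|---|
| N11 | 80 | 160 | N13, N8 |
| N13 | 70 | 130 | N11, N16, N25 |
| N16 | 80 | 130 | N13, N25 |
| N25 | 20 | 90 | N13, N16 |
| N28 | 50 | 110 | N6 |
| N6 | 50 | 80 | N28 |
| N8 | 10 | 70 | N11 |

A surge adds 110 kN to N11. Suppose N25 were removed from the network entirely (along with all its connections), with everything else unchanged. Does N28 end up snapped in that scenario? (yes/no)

With N25 removed:
Round 1 — N11 at 190 > 160. N11 snaps.
  N11 sheds 190 kN to N13, N8: 95 each.
    N13: 70+95 = 165 > 130
    N8: 10+95 = 105 > 70
Round 2 — N13, N8 snap.
  N13 sheds 165 kN to N16: 165 each.
    N16: 80+165 = 245 > 130
  N8 sheds 105 kN: no online neighbours, lost.
Round 3 — N16 snaps.
  N16 sheds 245 kN: no online neighbours, lost.
No further breaks.

no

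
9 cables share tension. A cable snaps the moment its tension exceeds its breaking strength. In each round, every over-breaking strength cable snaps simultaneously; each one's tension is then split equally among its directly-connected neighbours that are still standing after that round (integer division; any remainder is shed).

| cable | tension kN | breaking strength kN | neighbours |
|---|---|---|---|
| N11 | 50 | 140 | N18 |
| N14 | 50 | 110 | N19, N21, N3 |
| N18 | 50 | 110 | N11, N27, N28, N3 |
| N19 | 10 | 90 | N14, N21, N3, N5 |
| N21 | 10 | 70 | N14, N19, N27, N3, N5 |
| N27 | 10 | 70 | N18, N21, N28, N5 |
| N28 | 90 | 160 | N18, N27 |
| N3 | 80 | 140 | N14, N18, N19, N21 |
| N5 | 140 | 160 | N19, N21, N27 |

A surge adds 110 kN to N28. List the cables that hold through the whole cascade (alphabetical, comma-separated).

Round 1 — N28 at 200 > 160. N28 snaps.
  N28 sheds 200 kN to N18, N27: 100 each.
    N18: 50+100 = 150 > 110
    N27: 10+100 = 110 > 70
Round 2 — N18, N27 snap.
  N18 sheds 150 kN to N11, N3: 75 each.
    N11: 50+75 = 125 ≤ 140
    N3: 80+75 = 155 > 140
  N27 sheds 110 kN to N21, N5: 55 each.
    N21: 10+55 = 65 ≤ 70
    N5: 140+55 = 195 > 160
Round 3 — N3, N5 snap.
  N3 sheds 155 kN to N14, N19, N21: 51 each (2 lost).
    N14: 50+51 = 101 ≤ 110
    N19: 10+51 = 61 ≤ 90
    N21: 65+51 = 116 > 70
  N5 sheds 195 kN to N19, N21: 97 each (1 lost).
    N19: 61+97 = 158 > 90
    N21: 116+97 = 213 > 70
Round 4 — N19, N21 snap.
  N19 sheds 158 kN to N14: 158 each.
    N14: 101+158 = 259 > 110
  N21 sheds 213 kN to N14: 213 each.
    N14: 259+213 = 472 > 110
Round 5 — N14 snaps.
  N14 sheds 472 kN: no online neighbours, lost.
No further breaks.

N11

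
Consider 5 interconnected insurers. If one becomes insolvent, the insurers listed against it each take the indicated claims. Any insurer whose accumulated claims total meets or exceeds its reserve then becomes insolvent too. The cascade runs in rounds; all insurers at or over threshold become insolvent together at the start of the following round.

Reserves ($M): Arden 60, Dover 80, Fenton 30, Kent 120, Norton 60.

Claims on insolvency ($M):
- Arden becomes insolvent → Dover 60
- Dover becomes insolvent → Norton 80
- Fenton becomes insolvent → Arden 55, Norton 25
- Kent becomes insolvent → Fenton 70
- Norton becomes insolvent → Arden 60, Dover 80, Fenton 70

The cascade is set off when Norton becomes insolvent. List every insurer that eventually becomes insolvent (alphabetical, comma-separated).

Arden, Dover, Fenton, Norton

Round 1 — Norton becomes insolvent (initial).
  Arden: +60 → 60 ≥ 60
  Dover: +80 → 80 ≥ 80
  Fenton: +70 → 70 ≥ 30
Round 2 — Arden, Dover, Fenton become insolvent.
No further insolvencies.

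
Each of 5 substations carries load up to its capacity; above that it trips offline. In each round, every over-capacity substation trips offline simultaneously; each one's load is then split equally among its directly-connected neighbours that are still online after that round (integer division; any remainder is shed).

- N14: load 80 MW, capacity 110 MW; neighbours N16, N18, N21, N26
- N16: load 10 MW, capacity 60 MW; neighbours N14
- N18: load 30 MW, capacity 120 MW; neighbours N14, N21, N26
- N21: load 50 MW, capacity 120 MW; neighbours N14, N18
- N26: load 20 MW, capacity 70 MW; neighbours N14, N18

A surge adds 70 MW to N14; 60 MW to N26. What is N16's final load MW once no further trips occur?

60

Round 1 — N14 at 150 > 110; N26 at 80 > 70. N14, N26 trip offline.
  N14 sheds 150 MW to N16, N18, N21: 50 each.
    N16: 10+50 = 60 ≤ 60
    N18: 30+50 = 80 ≤ 120
    N21: 50+50 = 100 ≤ 120
  N26 sheds 80 MW to N18: 80 each.
    N18: 80+80 = 160 > 120
Round 2 — N18 trips offline.
  N18 sheds 160 MW to N21: 160 each.
    N21: 100+160 = 260 > 120
Round 3 — N21 trips offline.
  N21 sheds 260 MW: no online neighbours, lost.
No further trips.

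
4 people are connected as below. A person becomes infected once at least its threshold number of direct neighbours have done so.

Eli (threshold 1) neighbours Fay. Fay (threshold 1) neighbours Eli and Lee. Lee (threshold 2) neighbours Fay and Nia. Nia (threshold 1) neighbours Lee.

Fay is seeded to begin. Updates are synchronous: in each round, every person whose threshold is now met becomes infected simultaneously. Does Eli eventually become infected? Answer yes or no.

Round 1 — Fay becomes infected (initial).
Round 2 — checking thresholds:
  Eli: 1 of 1 neighbours ≥ 1, becomes infected.
  Lee: 1 of 2 neighbours < 2, below threshold.
Round 3 — no new infections; cascade stops.

yes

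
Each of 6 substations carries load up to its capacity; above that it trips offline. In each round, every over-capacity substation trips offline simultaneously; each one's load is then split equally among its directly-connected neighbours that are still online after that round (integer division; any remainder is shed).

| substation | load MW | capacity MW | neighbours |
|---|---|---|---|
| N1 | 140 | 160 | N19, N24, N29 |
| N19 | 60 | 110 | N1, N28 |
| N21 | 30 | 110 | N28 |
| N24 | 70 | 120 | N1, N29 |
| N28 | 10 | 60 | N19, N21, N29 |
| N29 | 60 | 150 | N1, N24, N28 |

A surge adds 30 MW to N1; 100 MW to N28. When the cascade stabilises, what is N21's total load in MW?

Round 1 — N1 at 170 > 160; N28 at 110 > 60. N1, N28 trip offline.
  N1 sheds 170 MW to N19, N24, N29: 56 each (2 lost).
    N19: 60+56 = 116 > 110
    N24: 70+56 = 126 > 120
    N29: 60+56 = 116 ≤ 150
  N28 sheds 110 MW to N19, N21, N29: 36 each (2 lost).
    N19: 116+36 = 152 > 110
    N21: 30+36 = 66 ≤ 110
    N29: 116+36 = 152 > 150
Round 2 — N19, N24, N29 trip offline.
  N19 sheds 152 MW: no online neighbours, lost.
  N24 sheds 126 MW: no online neighbours, lost.
  N29 sheds 152 MW: no online neighbours, lost.
No further trips.

66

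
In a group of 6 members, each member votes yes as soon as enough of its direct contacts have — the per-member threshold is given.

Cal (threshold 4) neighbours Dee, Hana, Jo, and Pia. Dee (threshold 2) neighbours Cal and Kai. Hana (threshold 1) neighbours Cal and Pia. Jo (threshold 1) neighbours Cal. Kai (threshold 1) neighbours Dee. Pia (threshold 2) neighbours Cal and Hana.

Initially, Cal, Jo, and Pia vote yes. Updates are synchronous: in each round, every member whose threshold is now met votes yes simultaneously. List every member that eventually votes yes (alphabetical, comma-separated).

Cal, Hana, Jo, Pia

Round 1 — Cal, Jo, Pia vote yes (initial).
Round 2 — checking thresholds:
  Dee: 1 of 2 neighbours < 2, not yet.
  Hana: 2 of 2 neighbours ≥ 1, votes yes.
Round 3 — no new yes votes; cascade stops.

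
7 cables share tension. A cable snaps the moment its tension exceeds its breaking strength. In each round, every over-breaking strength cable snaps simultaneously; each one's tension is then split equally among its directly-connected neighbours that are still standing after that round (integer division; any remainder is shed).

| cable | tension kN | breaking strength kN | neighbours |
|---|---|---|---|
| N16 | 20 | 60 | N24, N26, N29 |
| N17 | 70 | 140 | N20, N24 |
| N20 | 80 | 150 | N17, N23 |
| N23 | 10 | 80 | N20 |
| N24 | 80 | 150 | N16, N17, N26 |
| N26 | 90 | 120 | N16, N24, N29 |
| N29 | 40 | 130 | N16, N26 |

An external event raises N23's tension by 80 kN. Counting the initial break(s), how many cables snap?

7

Round 1 — N23 at 90 > 80. N23 snaps.
  N23 sheds 90 kN to N20: 90 each.
    N20: 80+90 = 170 > 150
Round 2 — N20 snaps.
  N20 sheds 170 kN to N17: 170 each.
    N17: 70+170 = 240 > 140
Round 3 — N17 snaps.
  N17 sheds 240 kN to N24: 240 each.
    N24: 80+240 = 320 > 150
Round 4 — N24 snaps.
  N24 sheds 320 kN to N16, N26: 160 each.
    N16: 20+160 = 180 > 60
    N26: 90+160 = 250 > 120
Round 5 — N16, N26 snap.
  N16 sheds 180 kN to N29: 180 each.
    N29: 40+180 = 220 > 130
  N26 sheds 250 kN to N29: 250 each.
    N29: 220+250 = 470 > 130
Round 6 — N29 snaps.
  N29 sheds 470 kN: no online neighbours, lost.
No further breaks.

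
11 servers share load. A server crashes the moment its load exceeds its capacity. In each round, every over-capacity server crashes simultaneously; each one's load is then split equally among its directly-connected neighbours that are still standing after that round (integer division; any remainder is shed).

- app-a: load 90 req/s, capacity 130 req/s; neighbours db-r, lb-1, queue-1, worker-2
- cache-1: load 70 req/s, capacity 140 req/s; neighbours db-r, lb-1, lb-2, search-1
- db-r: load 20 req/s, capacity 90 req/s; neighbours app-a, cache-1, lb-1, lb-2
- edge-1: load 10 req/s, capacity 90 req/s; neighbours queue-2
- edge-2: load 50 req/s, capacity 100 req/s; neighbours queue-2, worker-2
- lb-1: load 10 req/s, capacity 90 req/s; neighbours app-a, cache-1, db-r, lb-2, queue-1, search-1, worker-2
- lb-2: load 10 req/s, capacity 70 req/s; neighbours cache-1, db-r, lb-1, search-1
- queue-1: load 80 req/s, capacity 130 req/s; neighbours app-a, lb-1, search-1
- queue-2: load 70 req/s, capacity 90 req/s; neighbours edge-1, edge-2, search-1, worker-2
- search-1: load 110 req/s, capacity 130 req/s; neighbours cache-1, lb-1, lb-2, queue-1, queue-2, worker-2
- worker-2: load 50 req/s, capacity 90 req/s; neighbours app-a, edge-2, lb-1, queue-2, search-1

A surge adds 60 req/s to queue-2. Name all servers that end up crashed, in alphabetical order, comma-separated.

edge-2, queue-2, search-1, worker-2

Round 1 — queue-2 at 130 > 90. queue-2 crashes.
  queue-2 sheds 130 req/s to edge-1, edge-2, search-1, worker-2: 32 each (2 lost).
    edge-1: 10+32 = 42 ≤ 90
    edge-2: 50+32 = 82 ≤ 100
    search-1: 110+32 = 142 > 130
    worker-2: 50+32 = 82 ≤ 90
Round 2 — search-1 crashes.
  search-1 sheds 142 req/s to cache-1, lb-1, lb-2, queue-1, worker-2: 28 each (2 lost).
    cache-1: 70+28 = 98 ≤ 140
    lb-1: 10+28 = 38 ≤ 90
    lb-2: 10+28 = 38 ≤ 70
    queue-1: 80+28 = 108 ≤ 130
    worker-2: 82+28 = 110 > 90
Round 3 — worker-2 crashes.
  worker-2 sheds 110 req/s to app-a, edge-2, lb-1: 36 each (2 lost).
    app-a: 90+36 = 126 ≤ 130
    edge-2: 82+36 = 118 > 100
    lb-1: 38+36 = 74 ≤ 90
Round 4 — edge-2 crashes.
  edge-2 sheds 118 req/s: no online neighbours, lost.
No further crashes.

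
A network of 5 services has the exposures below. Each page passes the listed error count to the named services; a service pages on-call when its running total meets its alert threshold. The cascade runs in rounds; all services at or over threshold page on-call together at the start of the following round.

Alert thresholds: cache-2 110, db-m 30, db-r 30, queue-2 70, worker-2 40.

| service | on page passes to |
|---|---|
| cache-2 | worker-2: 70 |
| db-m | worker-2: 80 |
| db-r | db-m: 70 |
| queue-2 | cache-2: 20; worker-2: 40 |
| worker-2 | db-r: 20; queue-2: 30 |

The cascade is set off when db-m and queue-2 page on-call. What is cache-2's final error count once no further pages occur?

20

Round 1 — db-m, queue-2 page on-call (initial).
  cache-2: +20 → 20 < 110
  worker-2: +80+40 → 120 ≥ 40
Round 2 — worker-2 pages on-call.
  db-r: +20 → 20 < 30
No further pages.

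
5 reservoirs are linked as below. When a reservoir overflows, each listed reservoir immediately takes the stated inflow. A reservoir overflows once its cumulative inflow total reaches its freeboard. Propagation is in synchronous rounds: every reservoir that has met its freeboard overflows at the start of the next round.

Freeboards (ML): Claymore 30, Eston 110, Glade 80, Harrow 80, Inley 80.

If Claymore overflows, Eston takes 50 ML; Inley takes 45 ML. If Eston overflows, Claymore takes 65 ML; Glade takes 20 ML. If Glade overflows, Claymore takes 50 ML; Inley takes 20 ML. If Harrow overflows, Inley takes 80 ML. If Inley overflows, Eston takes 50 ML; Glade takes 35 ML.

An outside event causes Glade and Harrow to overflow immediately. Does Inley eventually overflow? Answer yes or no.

Round 1 — Glade, Harrow overflow (initial).
  Claymore: +50 → 50 ≥ 30
  Inley: +20+80 → 100 ≥ 80
Round 2 — Claymore, Inley overflow.
  Eston: +50+50 → 100 < 110
No further overflows.

yes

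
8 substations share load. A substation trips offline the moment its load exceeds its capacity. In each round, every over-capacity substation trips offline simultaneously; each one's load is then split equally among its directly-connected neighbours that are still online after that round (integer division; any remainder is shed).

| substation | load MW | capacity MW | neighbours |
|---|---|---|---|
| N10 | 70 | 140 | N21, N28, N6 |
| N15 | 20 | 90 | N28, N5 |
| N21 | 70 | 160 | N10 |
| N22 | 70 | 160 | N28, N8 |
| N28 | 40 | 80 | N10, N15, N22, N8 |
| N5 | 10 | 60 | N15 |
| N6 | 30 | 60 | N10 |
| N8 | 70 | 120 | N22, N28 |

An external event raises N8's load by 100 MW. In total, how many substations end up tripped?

Round 1 — N8 at 170 > 120. N8 trips offline.
  N8 sheds 170 MW to N22, N28: 85 each.
    N22: 70+85 = 155 ≤ 160
    N28: 40+85 = 125 > 80
Round 2 — N28 trips offline.
  N28 sheds 125 MW to N10, N15, N22: 41 each (2 lost).
    N10: 70+41 = 111 ≤ 140
    N15: 20+41 = 61 ≤ 90
    N22: 155+41 = 196 > 160
Round 3 — N22 trips offline.
  N22 sheds 196 MW: no online neighbours, lost.
No further trips.

3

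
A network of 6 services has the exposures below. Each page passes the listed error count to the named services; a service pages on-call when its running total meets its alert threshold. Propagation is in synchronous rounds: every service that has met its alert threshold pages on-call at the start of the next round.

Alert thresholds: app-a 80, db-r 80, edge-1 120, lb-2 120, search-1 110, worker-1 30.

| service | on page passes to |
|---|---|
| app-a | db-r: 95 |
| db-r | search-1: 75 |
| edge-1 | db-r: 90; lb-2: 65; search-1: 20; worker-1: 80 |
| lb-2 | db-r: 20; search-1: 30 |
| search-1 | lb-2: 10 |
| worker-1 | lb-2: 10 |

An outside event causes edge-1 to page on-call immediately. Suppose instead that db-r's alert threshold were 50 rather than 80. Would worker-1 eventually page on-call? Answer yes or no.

yes

With db-r's alert threshold at 50:
Round 1 — edge-1 pages on-call (initial).
  db-r: +90 → 90 ≥ 50
  lb-2: +65 → 65 < 120
  search-1: +20 → 20 < 110
  worker-1: +80 → 80 ≥ 30
Round 2 — db-r, worker-1 page on-call.
  lb-2: +10 → 75 < 120
  search-1: +75 → 95 < 110
No further pages.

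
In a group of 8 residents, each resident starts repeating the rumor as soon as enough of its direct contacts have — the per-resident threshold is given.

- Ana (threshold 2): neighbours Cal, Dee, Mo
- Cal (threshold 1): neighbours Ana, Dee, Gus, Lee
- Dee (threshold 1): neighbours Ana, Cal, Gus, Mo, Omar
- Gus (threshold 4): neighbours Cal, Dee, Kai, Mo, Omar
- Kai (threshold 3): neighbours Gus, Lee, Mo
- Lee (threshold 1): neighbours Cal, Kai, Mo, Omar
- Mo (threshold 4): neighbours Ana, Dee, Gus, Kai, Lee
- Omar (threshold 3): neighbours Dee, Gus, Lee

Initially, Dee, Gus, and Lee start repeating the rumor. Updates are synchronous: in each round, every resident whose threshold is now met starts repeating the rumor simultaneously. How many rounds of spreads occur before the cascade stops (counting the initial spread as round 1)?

Round 1 — Dee, Gus, Lee start repeating the rumor (initial).
Round 2 — checking thresholds:
  Ana: 1 of 3 neighbours < 2, below threshold.
  Cal: 3 of 4 neighbours ≥ 1, starts repeating the rumor.
  Kai: 2 of 3 neighbours < 3, below threshold.
  Mo: 3 of 5 neighbours < 4, below threshold.
  Omar: 3 of 3 neighbours ≥ 3, starts repeating the rumor.
Round 3 — checking thresholds:
  Ana: 2 of 3 neighbours ≥ 2, starts repeating the rumor.
  Kai: 2 of 3 neighbours < 3, below threshold.
  Mo: 3 of 5 neighbours < 4, below threshold.
Round 4 — checking thresholds:
  Kai: 2 of 3 neighbours < 3, below threshold.
  Mo: 4 of 5 neighbours ≥ 4, starts repeating the rumor.
Round 5 — checking thresholds:
  Kai: 3 of 3 neighbours ≥ 3, starts repeating the rumor.
Round 6 — no new spreads; cascade stops.

5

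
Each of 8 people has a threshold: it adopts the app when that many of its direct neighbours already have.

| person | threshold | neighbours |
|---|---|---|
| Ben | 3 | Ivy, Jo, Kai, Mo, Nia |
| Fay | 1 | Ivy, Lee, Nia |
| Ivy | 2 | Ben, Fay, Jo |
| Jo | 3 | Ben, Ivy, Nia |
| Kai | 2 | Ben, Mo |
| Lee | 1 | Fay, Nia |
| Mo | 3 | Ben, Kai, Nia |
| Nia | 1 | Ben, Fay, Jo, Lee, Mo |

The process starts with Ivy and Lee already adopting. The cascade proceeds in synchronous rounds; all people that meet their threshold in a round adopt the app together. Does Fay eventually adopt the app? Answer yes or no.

yes

Round 1 — Ivy, Lee adopt the app (initial).
Round 2 — checking thresholds:
  Ben: 1 of 5 neighbours < 3, holds.
  Fay: 2 of 3 neighbours ≥ 1, adopts the app.
  Jo: 1 of 3 neighbours < 3, holds.
  Nia: 1 of 5 neighbours ≥ 1, adopts the app.
Round 3 — no new adoptions; cascade stops.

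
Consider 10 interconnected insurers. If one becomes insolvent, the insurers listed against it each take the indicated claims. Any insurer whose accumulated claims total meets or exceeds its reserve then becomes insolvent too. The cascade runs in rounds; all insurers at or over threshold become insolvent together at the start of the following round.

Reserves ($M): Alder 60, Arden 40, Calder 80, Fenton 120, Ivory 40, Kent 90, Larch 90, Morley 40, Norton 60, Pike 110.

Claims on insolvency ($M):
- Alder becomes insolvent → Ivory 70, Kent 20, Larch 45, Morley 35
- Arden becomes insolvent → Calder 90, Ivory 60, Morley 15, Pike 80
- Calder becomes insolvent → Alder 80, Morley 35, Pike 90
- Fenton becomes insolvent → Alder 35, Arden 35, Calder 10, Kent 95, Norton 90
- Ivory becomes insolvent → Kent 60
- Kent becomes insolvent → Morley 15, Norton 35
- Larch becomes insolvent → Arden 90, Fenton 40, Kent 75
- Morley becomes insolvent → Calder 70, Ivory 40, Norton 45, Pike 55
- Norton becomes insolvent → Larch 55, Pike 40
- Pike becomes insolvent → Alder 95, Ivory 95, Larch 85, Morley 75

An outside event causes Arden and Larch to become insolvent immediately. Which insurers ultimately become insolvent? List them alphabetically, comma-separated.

Round 1 — Arden, Larch become insolvent (initial).
  Calder: +90 → 90 ≥ 80
  Fenton: +40 → 40 < 120
  Ivory: +60 → 60 ≥ 40
  Kent: +75 → 75 < 90
  Morley: +15 → 15 < 40
  Pike: +80 → 80 < 110
Round 2 — Calder, Ivory become insolvent.
  Alder: +80 → 80 ≥ 60
  Kent: +60 → 135 ≥ 90
  Morley: +35 → 50 ≥ 40
  Pike: +90 → 170 ≥ 110
Round 3 — Alder, Kent, Morley, Pike become insolvent.
  Norton: +35+45 → 80 ≥ 60
Round 4 — Norton becomes insolvent.
No further insolvencies.

Alder, Arden, Calder, Ivory, Kent, Larch, Morley, Norton, Pike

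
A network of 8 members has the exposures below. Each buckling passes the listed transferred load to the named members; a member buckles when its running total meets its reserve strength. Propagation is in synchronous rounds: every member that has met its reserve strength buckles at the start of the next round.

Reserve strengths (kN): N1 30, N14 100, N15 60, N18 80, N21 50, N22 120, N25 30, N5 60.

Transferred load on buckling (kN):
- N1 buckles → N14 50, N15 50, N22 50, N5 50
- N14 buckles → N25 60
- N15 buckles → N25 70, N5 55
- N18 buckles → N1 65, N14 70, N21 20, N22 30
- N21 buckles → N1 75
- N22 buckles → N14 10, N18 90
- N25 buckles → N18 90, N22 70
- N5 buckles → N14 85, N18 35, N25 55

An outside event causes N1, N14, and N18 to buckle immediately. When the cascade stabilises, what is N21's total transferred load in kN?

20

Round 1 — N1, N14, N18 buckle (initial).
  N15: +50 → 50 < 60
  N21: +20 → 20 < 50
  N22: +50+30 → 80 < 120
  N25: +60 → 60 ≥ 30
  N5: +50 → 50 < 60
Round 2 — N25 buckles.
  N22: +70 → 150 ≥ 120
Round 3 — N22 buckles.
No further bucklings.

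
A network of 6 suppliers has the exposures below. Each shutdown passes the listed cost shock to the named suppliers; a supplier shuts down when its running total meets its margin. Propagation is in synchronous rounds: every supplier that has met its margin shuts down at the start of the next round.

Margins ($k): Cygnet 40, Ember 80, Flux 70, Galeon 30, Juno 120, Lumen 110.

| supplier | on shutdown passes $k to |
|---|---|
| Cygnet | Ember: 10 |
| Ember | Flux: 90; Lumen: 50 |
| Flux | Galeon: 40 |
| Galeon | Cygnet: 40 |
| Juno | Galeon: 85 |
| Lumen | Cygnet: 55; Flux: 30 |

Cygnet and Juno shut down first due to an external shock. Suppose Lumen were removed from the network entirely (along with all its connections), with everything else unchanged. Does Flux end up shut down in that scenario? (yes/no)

With Lumen removed:
Round 1 — Cygnet, Juno shut down (initial).
  Ember: +10 → 10 < 80
  Galeon: +85 → 85 ≥ 30
Round 2 — Galeon shuts down.
No further shutdowns.

no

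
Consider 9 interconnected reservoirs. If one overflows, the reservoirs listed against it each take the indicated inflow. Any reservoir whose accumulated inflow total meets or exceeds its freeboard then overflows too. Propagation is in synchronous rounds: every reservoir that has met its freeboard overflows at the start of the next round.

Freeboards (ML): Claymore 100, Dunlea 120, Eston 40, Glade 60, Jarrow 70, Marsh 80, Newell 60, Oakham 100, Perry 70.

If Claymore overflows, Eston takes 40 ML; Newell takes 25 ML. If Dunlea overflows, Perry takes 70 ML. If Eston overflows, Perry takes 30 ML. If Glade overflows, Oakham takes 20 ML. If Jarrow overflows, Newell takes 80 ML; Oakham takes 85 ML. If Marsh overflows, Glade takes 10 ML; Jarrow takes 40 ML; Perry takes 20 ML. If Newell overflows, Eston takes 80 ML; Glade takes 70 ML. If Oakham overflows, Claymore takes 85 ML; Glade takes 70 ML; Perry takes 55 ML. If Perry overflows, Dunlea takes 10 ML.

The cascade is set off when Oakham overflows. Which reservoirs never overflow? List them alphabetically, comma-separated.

Round 1 — Oakham overflows (initial).
  Claymore: +85 → 85 < 100
  Glade: +70 → 70 ≥ 60
  Perry: +55 → 55 < 70
Round 2 — Glade overflows.
No further overflows.

Claymore, Dunlea, Eston, Jarrow, Marsh, Newell, Perry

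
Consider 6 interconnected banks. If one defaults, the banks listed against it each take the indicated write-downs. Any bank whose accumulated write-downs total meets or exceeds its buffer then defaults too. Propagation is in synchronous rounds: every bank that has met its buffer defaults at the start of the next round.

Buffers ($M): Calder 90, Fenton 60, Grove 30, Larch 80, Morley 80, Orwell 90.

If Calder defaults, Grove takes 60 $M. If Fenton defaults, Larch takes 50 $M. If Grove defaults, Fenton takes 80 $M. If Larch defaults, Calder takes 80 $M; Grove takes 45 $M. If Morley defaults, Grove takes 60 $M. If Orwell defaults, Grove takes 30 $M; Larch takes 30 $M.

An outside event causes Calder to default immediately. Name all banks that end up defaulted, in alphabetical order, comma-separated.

Round 1 — Calder defaults (initial).
  Grove: +60 → 60 ≥ 30
Round 2 — Grove defaults.
  Fenton: +80 → 80 ≥ 60
Round 3 — Fenton defaults.
  Larch: +50 → 50 < 80
No further defaults.

Calder, Fenton, Grove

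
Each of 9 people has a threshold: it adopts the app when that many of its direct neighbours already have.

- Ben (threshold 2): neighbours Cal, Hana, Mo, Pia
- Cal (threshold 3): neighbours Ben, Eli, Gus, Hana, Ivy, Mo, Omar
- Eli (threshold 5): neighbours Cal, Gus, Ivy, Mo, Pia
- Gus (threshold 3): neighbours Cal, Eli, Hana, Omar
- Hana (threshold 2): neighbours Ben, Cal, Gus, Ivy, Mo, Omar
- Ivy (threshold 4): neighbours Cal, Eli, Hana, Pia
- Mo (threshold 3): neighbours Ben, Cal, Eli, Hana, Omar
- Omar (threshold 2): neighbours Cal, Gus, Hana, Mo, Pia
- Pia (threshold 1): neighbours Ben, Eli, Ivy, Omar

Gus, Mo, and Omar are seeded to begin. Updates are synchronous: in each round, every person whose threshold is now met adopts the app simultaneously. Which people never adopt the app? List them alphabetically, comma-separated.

Round 1 — Gus, Mo, Omar adopt the app (initial).
Round 2 — checking thresholds:
  Ben: 1 of 4 neighbours < 2, holds.
  Cal: 3 of 7 neighbours ≥ 3, adopts the app.
  Eli: 2 of 5 neighbours < 5, holds.
  Hana: 3 of 6 neighbours ≥ 2, adopts the app.
  Pia: 1 of 4 neighbours ≥ 1, adopts the app.
Round 3 — checking thresholds:
  Ben: 4 of 4 neighbours ≥ 2, adopts the app.
  Eli: 4 of 5 neighbours < 5, holds.
  Ivy: 3 of 4 neighbours < 4, holds.
Round 4 — no new adoptions; cascade stops.

Eli, Ivy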